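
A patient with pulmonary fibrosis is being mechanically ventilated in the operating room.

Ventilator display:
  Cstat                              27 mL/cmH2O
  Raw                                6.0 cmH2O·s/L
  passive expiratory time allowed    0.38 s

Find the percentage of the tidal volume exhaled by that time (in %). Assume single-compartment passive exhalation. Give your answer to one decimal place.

τ = R × C = 6.0 × 27 mL/cmH2O = 6.0 × 0.027 L/cmH2O = 0.162 s.
Passive exhalation: V(t)/V₀ = e^(−t/τ) = e^(−0.38/0.162) = 0.09578.
Fraction exhaled = 1 − 0.09578 = 0.9042 → 90.42%.

90.4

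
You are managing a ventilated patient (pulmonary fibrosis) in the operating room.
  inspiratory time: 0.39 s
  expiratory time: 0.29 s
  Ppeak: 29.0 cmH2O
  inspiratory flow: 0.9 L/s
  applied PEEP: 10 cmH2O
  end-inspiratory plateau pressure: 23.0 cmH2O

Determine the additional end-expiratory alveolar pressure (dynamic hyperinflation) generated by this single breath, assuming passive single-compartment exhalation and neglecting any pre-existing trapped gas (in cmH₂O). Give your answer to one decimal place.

Vt = flow × Ti = 0.9 L/s × 0.39 s × 1000 mL/L = 351.0 mL.
R = (PIP − Pplat)/V̇ = (29.0 − 23.0) / 0.9 = 6.0/0.9 = 6.667 cmH2O·s/L.
C = Vt/(Pplat − PEEP) = 351.0 / (23.0 − 10) = 351.0/13.0 = 27.0 mL/cmH2O.
τ = R × C = 6.667 × 0.027 L/cmH2O = 0.18 s.
Fraction remaining = e^(−Te/τ) = e^(−0.29/0.18) = 0.1997; trapped volume = 351.0 × 0.1997 = 70.095 mL.
Additional alveolar pressure from trapping ≈ V_trapped / C = 70.095 / 27.0 = 2.596 cmH2O.

2.6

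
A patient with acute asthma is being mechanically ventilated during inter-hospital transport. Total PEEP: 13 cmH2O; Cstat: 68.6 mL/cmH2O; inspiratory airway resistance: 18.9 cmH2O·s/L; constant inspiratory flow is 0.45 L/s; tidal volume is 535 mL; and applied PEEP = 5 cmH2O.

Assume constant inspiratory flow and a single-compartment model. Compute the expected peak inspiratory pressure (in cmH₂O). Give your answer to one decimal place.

Total PEEP = 13 cmH2O (set 5 + intrinsic 8); this is the baseline alveolar pressure.
Equation of motion (constant flow): PIP = Vt/C + R·V̇ + PEEP.
PIP = 535/68.6 + 18.9×0.45 + 13 = 7.799 + 8.505 + 13 = 29.304 cmH2O.

29.3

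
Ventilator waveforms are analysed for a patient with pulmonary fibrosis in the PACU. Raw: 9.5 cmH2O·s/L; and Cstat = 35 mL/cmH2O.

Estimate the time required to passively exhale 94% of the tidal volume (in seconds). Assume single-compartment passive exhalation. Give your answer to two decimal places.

τ = R × C = 9.5 × 35 mL/cmH2O = 9.5 × 0.035 L/cmH2O = 0.3325 s.
Exhaled fraction f = 1 − e^(−t/τ) → t = −τ·ln(1 − f) = −0.3325·ln(0.06) = 0.9355 s.

0.94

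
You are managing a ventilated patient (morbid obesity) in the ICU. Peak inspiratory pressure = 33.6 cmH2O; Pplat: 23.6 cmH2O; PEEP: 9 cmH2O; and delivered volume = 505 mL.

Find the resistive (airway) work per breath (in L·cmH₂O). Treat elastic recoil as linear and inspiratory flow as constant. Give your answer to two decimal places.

With constant inspiratory flow the resistive pressure is constant at PIP − Pplat = 33.6 − 23.6 = 10.0 cmH2O, so resistive work = 10.0 × 0.505 = 5.05 L·cmH2O.

5.05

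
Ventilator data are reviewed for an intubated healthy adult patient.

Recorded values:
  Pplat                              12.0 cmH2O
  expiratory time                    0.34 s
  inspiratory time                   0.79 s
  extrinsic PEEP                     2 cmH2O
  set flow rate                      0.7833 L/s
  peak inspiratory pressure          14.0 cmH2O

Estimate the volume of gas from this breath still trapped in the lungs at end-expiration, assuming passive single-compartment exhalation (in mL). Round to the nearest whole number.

Vt = flow × Ti = 0.7833 L/s × 0.79 s × 1000 mL/L = 618.81 mL.
R = (PIP − Pplat)/V̇ = (14.0 − 12.0) / 0.7833 = 2.0/0.7833 = 2.553 cmH2O·s/L.
C = Vt/(Pplat − PEEP) = 618.81 / (12.0 − 2) = 618.81/10.0 = 61.881 mL/cmH2O.
τ = R × C = 2.553 × 0.06188 L/cmH2O = 0.158 s.
Fraction remaining = e^(−Te/τ) = e^(−0.34/0.158) = 0.1163.
Trapped volume = 618.81 × 0.1163 = 71.968 mL.

72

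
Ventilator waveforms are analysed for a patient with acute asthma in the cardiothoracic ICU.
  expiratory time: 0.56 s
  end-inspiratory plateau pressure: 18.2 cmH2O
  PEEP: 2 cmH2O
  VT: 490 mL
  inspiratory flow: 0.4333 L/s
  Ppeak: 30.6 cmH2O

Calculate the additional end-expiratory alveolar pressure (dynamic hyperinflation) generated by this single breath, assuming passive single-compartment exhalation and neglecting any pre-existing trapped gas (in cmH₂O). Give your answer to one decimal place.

8.5

R = (PIP − Pplat)/V̇ = (30.6 − 18.2) / 0.4333 = 12.4/0.4333 = 28.618 cmH2O·s/L.
C = Vt/(Pplat − PEEP) = 490.0 / (18.2 − 2) = 490.0/16.2 = 30.247 mL/cmH2O.
τ = R × C = 28.618 × 0.03025 L/cmH2O = 0.8657 s.
Fraction remaining = e^(−Te/τ) = e^(−0.56/0.8657) = 0.5237; trapped volume = 490.0 × 0.5237 = 256.61 mL.
Additional alveolar pressure from trapping ≈ V_trapped / C = 256.61 / 30.247 = 8.484 cmH2O.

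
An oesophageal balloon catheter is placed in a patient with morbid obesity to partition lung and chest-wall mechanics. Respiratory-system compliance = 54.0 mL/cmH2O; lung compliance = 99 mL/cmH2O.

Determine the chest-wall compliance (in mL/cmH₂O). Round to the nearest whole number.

119

1/Ccw = 1/Crs − 1/CL.
1/Ccw = 1/54.0 − 1/99 = 0.008418.
Ccw = 118.79 mL/cmH2O.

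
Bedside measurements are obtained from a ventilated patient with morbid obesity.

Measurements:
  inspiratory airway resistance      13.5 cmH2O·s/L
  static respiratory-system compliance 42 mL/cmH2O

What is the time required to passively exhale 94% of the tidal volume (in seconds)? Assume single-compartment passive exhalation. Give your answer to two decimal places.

1.60

τ = R × C = 13.5 × 42 mL/cmH2O = 13.5 × 0.042 L/cmH2O = 0.567 s.
Exhaled fraction f = 1 − e^(−t/τ) → t = −τ·ln(1 − f) = −0.567·ln(0.06) = 1.595 s.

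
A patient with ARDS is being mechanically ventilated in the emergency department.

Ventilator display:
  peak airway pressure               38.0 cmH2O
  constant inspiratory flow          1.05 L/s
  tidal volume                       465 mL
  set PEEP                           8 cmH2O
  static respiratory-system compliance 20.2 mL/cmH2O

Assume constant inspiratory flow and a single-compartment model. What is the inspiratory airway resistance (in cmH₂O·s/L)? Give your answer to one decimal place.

Equation of motion (constant flow): PIP = Vt/C + R·V̇ + PEEP.
R·V̇ = PIP − Vt/C − PEEP = 38.0 − 465/20.2 − 8 = 38.0 − 23.02 − 8 = 6.98 cmH2O.
R = 6.98 / 1.05 = 6.648 cmH2O·s/L.

6.6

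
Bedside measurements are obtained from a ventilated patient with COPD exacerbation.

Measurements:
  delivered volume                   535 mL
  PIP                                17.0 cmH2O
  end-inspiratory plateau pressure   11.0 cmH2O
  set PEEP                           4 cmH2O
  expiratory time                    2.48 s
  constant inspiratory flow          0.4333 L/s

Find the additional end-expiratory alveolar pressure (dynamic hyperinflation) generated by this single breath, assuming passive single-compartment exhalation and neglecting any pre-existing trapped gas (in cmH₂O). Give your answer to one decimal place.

0.7

R = (PIP − Pplat)/V̇ = (17.0 − 11.0) / 0.4333 = 6.0/0.4333 = 13.847 cmH2O·s/L.
C = Vt/(Pplat − PEEP) = 535.0 / (11.0 − 4) = 535.0/7.0 = 76.429 mL/cmH2O.
τ = R × C = 13.847 × 0.07643 L/cmH2O = 1.058 s.
Fraction remaining = e^(−Te/τ) = e^(−2.48/1.058) = 0.09594; trapped volume = 535.0 × 0.09594 = 51.328 mL.
Additional alveolar pressure from trapping ≈ V_trapped / C = 51.328 / 76.429 = 0.6716 cmH2O.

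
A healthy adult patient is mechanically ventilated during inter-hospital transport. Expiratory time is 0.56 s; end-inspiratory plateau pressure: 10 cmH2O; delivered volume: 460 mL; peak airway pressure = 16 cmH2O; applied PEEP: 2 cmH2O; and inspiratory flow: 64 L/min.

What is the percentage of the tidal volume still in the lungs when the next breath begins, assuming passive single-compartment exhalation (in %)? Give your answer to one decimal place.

Flow: 64 L/min ÷ 60 = 1.0667 L/s.
R = (PIP − Pplat)/V̇ = (16 − 10) / 1.0667 = 6.0/1.0667 = 5.625 cmH2O·s/L.
C = Vt/(Pplat − PEEP) = 460.0 / (10 − 2) = 460.0/8.0 = 57.5 mL/cmH2O.
τ = R × C = 5.625 × 0.0575 L/cmH2O = 0.3234 s.
Fraction remaining at end-expiration = e^(−Te/τ) = e^(−0.56/0.3234) = 0.177 → 17.7%.

17.7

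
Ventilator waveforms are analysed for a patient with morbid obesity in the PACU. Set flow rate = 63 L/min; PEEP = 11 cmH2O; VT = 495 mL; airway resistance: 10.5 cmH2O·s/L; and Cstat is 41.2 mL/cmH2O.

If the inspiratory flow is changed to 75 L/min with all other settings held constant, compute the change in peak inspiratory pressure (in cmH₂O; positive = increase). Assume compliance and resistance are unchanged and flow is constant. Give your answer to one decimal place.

2.1

Flow: 63 L/min ÷ 60 = 1.05 L/s.
New flow: 75 L/min ÷ 60 = 1.25 L/s.
PIP = Vt/C + R·V̇ + PEEP (constant-flow equation of motion).
Only the resistive term changes: ΔPIP = R × ΔV̇ = 10.5 × (1.25 − 1.05) = 10.5 × 0.2 = 2.1 cmH2O.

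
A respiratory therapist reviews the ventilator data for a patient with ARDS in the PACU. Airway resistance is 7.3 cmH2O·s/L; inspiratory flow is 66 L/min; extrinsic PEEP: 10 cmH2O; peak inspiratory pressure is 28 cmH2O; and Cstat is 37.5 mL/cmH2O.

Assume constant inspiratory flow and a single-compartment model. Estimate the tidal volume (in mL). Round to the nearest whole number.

Flow: 66 L/min ÷ 60 = 1.1 L/s.
Equation of motion (constant flow): PIP = Vt/C + R·V̇ + PEEP.
Vt/C = PIP − R·V̇ − PEEP = 28 − 8.03 − 10 = 9.97 cmH2O.
Vt = C × 9.97 = 37.5 × 9.97 = 373.88 mL.

374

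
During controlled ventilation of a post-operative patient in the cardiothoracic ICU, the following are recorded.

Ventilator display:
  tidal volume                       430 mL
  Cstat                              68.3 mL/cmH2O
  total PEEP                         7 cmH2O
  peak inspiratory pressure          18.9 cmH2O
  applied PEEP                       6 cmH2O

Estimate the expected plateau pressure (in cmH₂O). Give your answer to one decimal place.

13.3

End-expiratory occlusion gives total PEEP = 7 cmH2O (intrinsic PEEP = 7 − 6 = 1). Use total PEEP for the elastic gradient.
Pplat = PEEPtotal + Vt / Cstat = 7 + 430 / 68.3 = 7 + 6.296 = 13.296 cmH2O.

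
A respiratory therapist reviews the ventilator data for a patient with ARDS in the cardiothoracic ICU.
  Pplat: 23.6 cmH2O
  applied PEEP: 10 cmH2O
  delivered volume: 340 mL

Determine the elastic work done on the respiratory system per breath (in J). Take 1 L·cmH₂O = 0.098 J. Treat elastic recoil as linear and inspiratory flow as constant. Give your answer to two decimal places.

0.23

Elastic work ≈ ½ × (Pplat − PEEP) × Vt = 0.5 × (23.6 − 10) × 0.340 L = 0.5 × 13.6 × 0.340 = 2.312 L·cmH2O.
× 0.098 J/(L·cmH2O) → 0.2266 J.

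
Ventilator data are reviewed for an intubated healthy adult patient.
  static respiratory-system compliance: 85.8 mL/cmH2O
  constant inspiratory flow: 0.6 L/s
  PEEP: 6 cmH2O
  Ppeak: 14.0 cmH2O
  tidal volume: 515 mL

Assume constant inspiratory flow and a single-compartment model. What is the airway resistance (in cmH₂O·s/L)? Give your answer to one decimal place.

Equation of motion (constant flow): PIP = Vt/C + R·V̇ + PEEP.
R·V̇ = PIP − Vt/C − PEEP = 14.0 − 515/85.8 − 6 = 14.0 − 6.002 − 6 = 1.998 cmH2O.
R = 1.998 / 0.6 = 3.33 cmH2O·s/L.

3.3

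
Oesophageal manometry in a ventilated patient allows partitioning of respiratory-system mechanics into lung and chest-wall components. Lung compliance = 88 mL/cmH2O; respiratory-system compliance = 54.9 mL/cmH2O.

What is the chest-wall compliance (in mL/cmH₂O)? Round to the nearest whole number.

1/Ccw = 1/Crs − 1/CL.
1/Ccw = 1/54.9 − 1/88 = 0.006851.
Ccw = 145.96 mL/cmH2O.

146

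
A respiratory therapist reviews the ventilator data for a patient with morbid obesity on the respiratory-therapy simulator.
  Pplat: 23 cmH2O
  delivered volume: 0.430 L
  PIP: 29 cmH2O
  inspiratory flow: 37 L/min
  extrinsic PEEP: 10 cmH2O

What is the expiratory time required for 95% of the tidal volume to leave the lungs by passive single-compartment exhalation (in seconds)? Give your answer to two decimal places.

0.96

Flow: 37 L/min ÷ 60 = 0.6167 L/s.
R = (PIP − Pplat)/V̇ = (29 − 23) / 0.6167 = 6.0/0.6167 = 9.729 cmH2O·s/L.
C = Vt/(Pplat − PEEP) = 430.0 / (23 − 10) = 430.0/13.0 = 33.077 mL/cmH2O.
τ = R × C = 9.729 × 0.03308 L/cmH2O = 0.3218 s.
t = −τ·ln(1 − 0.95) = −0.3218·ln(0.05) = 0.964 s.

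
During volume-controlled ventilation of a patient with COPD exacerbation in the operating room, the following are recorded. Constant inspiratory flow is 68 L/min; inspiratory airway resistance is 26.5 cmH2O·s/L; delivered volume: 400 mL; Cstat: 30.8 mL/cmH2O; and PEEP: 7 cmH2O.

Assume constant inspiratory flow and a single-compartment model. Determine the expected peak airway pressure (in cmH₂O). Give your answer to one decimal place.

Flow: 68 L/min ÷ 60 = 1.1333 L/s.
Equation of motion (constant flow): PIP = Vt/C + R·V̇ + PEEP.
PIP = 400/30.8 + 26.5×1.1333 + 7 = 12.987 + 30.032 + 7 = 50.019 cmH2O.

50.0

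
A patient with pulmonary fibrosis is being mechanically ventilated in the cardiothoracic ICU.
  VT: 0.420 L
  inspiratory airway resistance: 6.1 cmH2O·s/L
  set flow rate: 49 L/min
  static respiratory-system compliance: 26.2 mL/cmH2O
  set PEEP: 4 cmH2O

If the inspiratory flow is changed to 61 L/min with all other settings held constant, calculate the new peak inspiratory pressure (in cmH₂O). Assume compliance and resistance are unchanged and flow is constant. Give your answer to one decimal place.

Flow: 49 L/min ÷ 60 = 0.8167 L/s.
New flow: 61 L/min ÷ 60 = 1.0167 L/s.
PIP = Vt/C + R·V̇ + PEEP (constant-flow equation of motion).
Only the resistive term changes: ΔPIP = R × ΔV̇ = 6.1 × (1.0167 − 0.8167) = 6.1 × 0.2 = 1.22 cmH2O.
Original PIP = 420/26.2 + 6.1×0.8167 + 4 = 25.012 cmH2O; new PIP = 25.012 + (1.22) = 26.232 cmH2O.

26.2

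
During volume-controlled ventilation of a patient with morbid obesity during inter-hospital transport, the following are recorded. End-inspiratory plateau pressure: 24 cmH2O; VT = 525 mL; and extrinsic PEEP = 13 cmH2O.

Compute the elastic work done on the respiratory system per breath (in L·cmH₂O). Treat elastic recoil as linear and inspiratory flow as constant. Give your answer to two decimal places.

2.89

Elastic work ≈ ½ × (Pplat − PEEP) × Vt = 0.5 × (24 − 13) × 0.525 L = 0.5 × 11.0 × 0.525 = 2.888 L·cmH2O.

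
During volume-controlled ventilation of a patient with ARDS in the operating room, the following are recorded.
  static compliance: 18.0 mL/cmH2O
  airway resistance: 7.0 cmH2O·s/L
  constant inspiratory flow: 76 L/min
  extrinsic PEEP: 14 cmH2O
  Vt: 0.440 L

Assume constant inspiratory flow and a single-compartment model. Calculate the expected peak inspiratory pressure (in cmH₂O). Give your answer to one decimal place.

Flow: 76 L/min ÷ 60 = 1.2667 L/s.
Equation of motion (constant flow): PIP = Vt/C + R·V̇ + PEEP.
PIP = 440/18.0 + 7.0×1.2667 + 14 = 24.444 + 8.867 + 14 = 47.311 cmH2O.

47.3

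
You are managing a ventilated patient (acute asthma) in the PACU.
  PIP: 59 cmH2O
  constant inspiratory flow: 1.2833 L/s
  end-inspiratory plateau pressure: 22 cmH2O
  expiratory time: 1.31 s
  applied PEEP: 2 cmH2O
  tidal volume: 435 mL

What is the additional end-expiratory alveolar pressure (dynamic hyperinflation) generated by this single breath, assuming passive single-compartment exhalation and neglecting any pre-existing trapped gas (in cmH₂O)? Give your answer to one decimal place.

2.5

R = (PIP − Pplat)/V̇ = (59 − 22) / 1.2833 = 37.0/1.2833 = 28.832 cmH2O·s/L.
C = Vt/(Pplat − PEEP) = 435.0 / (22 − 2) = 435.0/20.0 = 21.75 mL/cmH2O.
τ = R × C = 28.832 × 0.02175 L/cmH2O = 0.6271 s.
Fraction remaining = e^(−Te/τ) = e^(−1.31/0.6271) = 0.1238; trapped volume = 435.0 × 0.1238 = 53.853 mL.
Additional alveolar pressure from trapping ≈ V_trapped / C = 53.853 / 21.75 = 2.476 cmH2O.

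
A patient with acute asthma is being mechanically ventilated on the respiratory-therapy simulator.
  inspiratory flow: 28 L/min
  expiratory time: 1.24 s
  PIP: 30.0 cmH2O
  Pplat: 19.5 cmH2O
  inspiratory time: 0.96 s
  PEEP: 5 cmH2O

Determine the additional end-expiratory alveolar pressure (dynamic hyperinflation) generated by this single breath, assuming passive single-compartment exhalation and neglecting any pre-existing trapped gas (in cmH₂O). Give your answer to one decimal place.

2.4

Flow: 28 L/min ÷ 60 = 0.4667 L/s.
Vt = flow × Ti = 0.4667 L/s × 0.96 s × 1000 mL/L = 448.03 mL.
R = (PIP − Pplat)/V̇ = (30.0 − 19.5) / 0.4667 = 10.5/0.4667 = 22.498 cmH2O·s/L.
C = Vt/(Pplat − PEEP) = 448.03 / (19.5 − 5) = 448.03/14.5 = 30.899 mL/cmH2O.
τ = R × C = 22.498 × 0.0309 L/cmH2O = 0.6952 s.
Fraction remaining = e^(−Te/τ) = e^(−1.24/0.6952) = 0.168; trapped volume = 448.03 × 0.168 = 75.269 mL.
Additional alveolar pressure from trapping ≈ V_trapped / C = 75.269 / 30.899 = 2.436 cmH2O.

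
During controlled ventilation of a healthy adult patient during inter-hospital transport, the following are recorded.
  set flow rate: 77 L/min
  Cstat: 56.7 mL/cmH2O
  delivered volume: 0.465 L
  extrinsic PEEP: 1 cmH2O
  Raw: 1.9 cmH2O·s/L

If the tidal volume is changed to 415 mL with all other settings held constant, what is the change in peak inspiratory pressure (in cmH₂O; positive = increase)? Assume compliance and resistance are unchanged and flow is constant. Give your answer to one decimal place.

-0.9

PIP = Vt/C + R·V̇ + PEEP (constant-flow equation of motion).
Only the elastic term changes: ΔPIP = ΔVt / C = (415 − 465) / 56.7 = -0.8818 cmH2O.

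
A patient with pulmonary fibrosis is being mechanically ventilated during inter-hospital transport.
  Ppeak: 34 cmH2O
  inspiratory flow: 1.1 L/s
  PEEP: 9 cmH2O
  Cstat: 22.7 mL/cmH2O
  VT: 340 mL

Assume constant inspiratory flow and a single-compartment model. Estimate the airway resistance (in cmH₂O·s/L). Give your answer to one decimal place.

9.1

Equation of motion (constant flow): PIP = Vt/C + R·V̇ + PEEP.
R·V̇ = PIP − Vt/C − PEEP = 34 − 340/22.7 − 9 = 34 − 14.978 − 9 = 10.022 cmH2O.
R = 10.022 / 1.1 = 9.111 cmH2O·s/L.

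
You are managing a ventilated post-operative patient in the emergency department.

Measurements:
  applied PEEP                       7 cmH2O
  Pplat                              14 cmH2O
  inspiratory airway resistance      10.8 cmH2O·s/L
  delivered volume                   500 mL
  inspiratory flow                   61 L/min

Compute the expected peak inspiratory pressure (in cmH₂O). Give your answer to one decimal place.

Flow: 61 L/min ÷ 60 = 1.0167 L/s.
PIP = Pplat + Raw × flow = 14 + 10.8 × 1.0167 = 14 + 10.98 = 24.98 cmH2O.

25.0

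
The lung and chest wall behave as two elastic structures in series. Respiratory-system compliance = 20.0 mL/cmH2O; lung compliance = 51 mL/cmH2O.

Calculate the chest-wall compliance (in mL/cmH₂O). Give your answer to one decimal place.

1/Ccw = 1/Crs − 1/CL.
1/Ccw = 1/20.0 − 1/51 = 0.03039.
Ccw = 32.906 mL/cmH2O.

32.9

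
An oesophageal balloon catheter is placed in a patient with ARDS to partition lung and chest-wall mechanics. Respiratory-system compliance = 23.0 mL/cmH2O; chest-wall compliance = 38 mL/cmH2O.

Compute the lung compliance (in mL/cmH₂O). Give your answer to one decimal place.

58.3

1/CL = 1/Crs − 1/Ccw.
1/CL = 1/23.0 − 1/38 = 0.01716.
CL = 58.275 mL/cmH2O.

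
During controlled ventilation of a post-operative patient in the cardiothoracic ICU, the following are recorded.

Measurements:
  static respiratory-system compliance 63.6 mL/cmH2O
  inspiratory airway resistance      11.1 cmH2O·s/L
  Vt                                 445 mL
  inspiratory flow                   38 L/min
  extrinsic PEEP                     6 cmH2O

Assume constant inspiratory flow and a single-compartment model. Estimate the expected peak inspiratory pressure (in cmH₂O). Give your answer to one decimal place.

20.0

Flow: 38 L/min ÷ 60 = 0.6333 L/s.
Equation of motion (constant flow): PIP = Vt/C + R·V̇ + PEEP.
PIP = 445/63.6 + 11.1×0.6333 + 6 = 6.997 + 7.03 + 6 = 20.027 cmH2O.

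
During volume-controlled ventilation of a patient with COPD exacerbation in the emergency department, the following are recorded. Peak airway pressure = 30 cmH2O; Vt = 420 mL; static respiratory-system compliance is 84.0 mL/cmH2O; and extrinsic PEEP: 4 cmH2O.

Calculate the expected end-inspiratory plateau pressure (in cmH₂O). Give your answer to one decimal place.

9.0

Pplat = PEEP + Vt / Cstat = 4 + 420 / 84.0 = 4 + 5.0 = 9.0 cmH2O.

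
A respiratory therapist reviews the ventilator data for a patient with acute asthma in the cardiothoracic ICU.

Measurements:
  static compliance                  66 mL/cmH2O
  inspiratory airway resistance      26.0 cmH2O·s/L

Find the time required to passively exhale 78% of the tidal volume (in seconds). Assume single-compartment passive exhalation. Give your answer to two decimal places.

2.60

τ = R × C = 26.0 × 66 mL/cmH2O = 26.0 × 0.066 L/cmH2O = 1.716 s.
Exhaled fraction f = 1 − e^(−t/τ) → t = −τ·ln(1 − f) = −1.716·ln(0.22) = 2.598 s.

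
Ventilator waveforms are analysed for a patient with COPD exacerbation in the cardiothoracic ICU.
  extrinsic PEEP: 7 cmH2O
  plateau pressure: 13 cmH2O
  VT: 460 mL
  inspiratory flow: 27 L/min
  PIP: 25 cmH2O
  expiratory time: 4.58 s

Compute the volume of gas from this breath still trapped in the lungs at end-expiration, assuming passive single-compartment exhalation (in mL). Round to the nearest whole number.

49

Flow: 27 L/min ÷ 60 = 0.45 L/s.
R = (PIP − Pplat)/V̇ = (25 − 13) / 0.45 = 12.0/0.45 = 26.667 cmH2O·s/L.
C = Vt/(Pplat − PEEP) = 460.0 / (13 − 7) = 460.0/6.0 = 76.667 mL/cmH2O.
τ = R × C = 26.667 × 0.07667 L/cmH2O = 2.045 s.
Fraction remaining = e^(−Te/τ) = e^(−4.58/2.045) = 0.1065.
Trapped volume = 460.0 × 0.1065 = 48.99 mL.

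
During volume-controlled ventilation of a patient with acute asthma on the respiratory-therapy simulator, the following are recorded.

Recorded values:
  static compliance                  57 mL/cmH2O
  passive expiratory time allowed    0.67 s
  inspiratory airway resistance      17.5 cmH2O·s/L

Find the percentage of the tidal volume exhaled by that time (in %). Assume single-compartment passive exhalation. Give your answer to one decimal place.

τ = R × C = 17.5 × 57 mL/cmH2O = 17.5 × 0.057 L/cmH2O = 0.9975 s.
Passive exhalation: V(t)/V₀ = e^(−t/τ) = e^(−0.67/0.9975) = 0.5109.
Fraction exhaled = 1 − 0.5109 = 0.4891 → 48.91%.

48.9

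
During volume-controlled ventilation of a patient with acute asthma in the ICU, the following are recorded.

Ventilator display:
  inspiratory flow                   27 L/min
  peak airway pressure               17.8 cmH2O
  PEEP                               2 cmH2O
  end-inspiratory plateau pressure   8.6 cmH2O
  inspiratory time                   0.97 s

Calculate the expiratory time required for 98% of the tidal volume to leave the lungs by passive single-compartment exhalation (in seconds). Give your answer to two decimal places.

Flow: 27 L/min ÷ 60 = 0.45 L/s.
Vt = flow × Ti = 0.45 L/s × 0.97 s × 1000 mL/L = 436.5 mL.
R = (PIP − Pplat)/V̇ = (17.8 − 8.6) / 0.45 = 9.2/0.45 = 20.444 cmH2O·s/L.
C = Vt/(Pplat − PEEP) = 436.5 / (8.6 − 2) = 436.5/6.6 = 66.136 mL/cmH2O.
τ = R × C = 20.444 × 0.06614 L/cmH2O = 1.352 s.
t = −τ·ln(1 − 0.98) = −1.352·ln(0.02) = 5.289 s.

5.29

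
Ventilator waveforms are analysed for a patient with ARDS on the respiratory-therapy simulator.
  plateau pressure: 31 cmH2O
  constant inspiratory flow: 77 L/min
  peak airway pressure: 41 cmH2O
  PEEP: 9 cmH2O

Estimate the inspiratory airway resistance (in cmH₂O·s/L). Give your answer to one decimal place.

7.8

Flow: 77 L/min ÷ 60 = 1.2833 L/s.
Raw = (PIP − Pplat) / flow = (41 − 31) / 1.2833 = 10.0 / 1.2833 = 7.792 cmH2O·s/L.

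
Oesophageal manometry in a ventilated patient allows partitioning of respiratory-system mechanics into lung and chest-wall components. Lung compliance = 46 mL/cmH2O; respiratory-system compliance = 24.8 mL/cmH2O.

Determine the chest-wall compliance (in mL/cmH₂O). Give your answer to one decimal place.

53.8

1/Ccw = 1/Crs − 1/CL.
1/Ccw = 1/24.8 − 1/46 = 0.01858.
Ccw = 53.821 mL/cmH2O.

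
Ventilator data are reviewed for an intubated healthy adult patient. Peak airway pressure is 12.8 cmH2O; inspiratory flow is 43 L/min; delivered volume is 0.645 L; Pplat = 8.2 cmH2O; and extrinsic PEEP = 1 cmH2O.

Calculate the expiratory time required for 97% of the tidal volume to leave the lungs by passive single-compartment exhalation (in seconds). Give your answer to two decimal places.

2.02

Flow: 43 L/min ÷ 60 = 0.7167 L/s.
R = (PIP − Pplat)/V̇ = (12.8 − 8.2) / 0.7167 = 4.6/0.7167 = 6.418 cmH2O·s/L.
C = Vt/(Pplat − PEEP) = 645.0 / (8.2 − 1) = 645.0/7.2 = 89.583 mL/cmH2O.
τ = R × C = 6.418 × 0.08958 L/cmH2O = 0.5749 s.
t = −τ·ln(1 − 0.97) = −0.5749·ln(0.03) = 2.016 s.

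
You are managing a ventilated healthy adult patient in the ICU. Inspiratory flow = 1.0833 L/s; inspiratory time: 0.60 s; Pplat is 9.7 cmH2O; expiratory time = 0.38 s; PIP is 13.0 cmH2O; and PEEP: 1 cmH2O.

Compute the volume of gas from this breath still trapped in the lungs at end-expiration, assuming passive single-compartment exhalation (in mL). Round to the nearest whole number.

122

Vt = flow × Ti = 1.0833 L/s × 0.60 s × 1000 mL/L = 649.98 mL.
R = (PIP − Pplat)/V̇ = (13.0 − 9.7) / 1.0833 = 3.3/1.0833 = 3.046 cmH2O·s/L.
C = Vt/(Pplat − PEEP) = 649.98 / (9.7 − 1) = 649.98/8.7 = 74.71 mL/cmH2O.
τ = R × C = 3.046 × 0.07471 L/cmH2O = 0.2276 s.
Fraction remaining = e^(−Te/τ) = e^(−0.38/0.2276) = 0.1883.
Trapped volume = 649.98 × 0.1883 = 122.39 mL.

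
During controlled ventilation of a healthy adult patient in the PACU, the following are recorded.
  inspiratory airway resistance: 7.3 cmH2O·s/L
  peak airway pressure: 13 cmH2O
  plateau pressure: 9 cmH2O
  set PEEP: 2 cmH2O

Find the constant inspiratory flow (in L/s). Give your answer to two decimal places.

flow = (PIP − Pplat) / Raw = 4.0 / 7.3 = 0.5479 L/s.

0.55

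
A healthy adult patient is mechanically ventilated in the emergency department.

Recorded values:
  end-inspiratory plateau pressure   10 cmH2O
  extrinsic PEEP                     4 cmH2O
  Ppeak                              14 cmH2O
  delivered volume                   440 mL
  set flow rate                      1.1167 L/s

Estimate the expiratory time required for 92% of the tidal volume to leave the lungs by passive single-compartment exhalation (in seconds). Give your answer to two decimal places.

0.66

R = (PIP − Pplat)/V̇ = (14 − 10) / 1.1167 = 4.0/1.1167 = 3.582 cmH2O·s/L.
C = Vt/(Pplat − PEEP) = 440.0 / (10 − 4) = 440.0/6.0 = 73.333 mL/cmH2O.
τ = R × C = 3.582 × 0.07333 L/cmH2O = 0.2627 s.
t = −τ·ln(1 − 0.92) = −0.2627·ln(0.08) = 0.6635 s.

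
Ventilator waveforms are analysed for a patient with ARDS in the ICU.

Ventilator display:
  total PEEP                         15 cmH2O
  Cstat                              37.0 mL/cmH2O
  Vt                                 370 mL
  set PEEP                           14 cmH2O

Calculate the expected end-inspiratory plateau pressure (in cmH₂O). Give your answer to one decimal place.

End-expiratory occlusion gives total PEEP = 15 cmH2O (intrinsic PEEP = 15 − 14 = 1). Use total PEEP for the elastic gradient.
Pplat = PEEPtotal + Vt / Cstat = 15 + 370 / 37.0 = 15 + 10.0 = 25.0 cmH2O.

25.0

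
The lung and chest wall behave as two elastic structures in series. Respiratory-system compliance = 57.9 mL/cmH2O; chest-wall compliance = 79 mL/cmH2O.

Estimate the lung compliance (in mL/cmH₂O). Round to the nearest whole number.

1/CL = 1/Crs − 1/Ccw.
1/CL = 1/57.9 − 1/79 = 0.004613.
CL = 216.78 mL/cmH2O.

217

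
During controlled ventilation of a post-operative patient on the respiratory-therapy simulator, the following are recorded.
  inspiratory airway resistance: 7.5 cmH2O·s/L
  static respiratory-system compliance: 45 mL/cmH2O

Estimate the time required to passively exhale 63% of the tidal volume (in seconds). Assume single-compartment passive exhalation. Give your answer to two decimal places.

0.34

τ = R × C = 7.5 × 45 mL/cmH2O = 7.5 × 0.045 L/cmH2O = 0.3375 s.
Exhaled fraction f = 1 − e^(−t/τ) → t = −τ·ln(1 − f) = −0.3375·ln(0.37) = 0.3356 s.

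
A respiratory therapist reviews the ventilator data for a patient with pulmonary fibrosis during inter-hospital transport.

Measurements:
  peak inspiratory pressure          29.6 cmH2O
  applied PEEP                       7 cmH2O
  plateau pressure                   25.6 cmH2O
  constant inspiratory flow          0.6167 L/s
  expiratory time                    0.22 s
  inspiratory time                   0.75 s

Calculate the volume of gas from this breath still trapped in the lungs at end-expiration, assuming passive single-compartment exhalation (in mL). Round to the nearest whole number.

Vt = flow × Ti = 0.6167 L/s × 0.75 s × 1000 mL/L = 462.53 mL.
R = (PIP − Pplat)/V̇ = (29.6 − 25.6) / 0.6167 = 4.0/0.6167 = 6.486 cmH2O·s/L.
C = Vt/(Pplat − PEEP) = 462.53 / (25.6 − 7) = 462.53/18.6 = 24.867 mL/cmH2O.
τ = R × C = 6.486 × 0.02487 L/cmH2O = 0.1613 s.
Fraction remaining = e^(−Te/τ) = e^(−0.22/0.1613) = 0.2557.
Trapped volume = 462.53 × 0.2557 = 118.27 mL.

118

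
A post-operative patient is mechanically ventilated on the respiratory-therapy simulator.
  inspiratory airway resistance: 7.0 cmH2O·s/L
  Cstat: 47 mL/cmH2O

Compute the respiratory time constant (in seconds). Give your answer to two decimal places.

0.33

τ = R × C = 7.0 × 47 mL/cmH2O = 7.0 × 0.047 L/cmH2O = 0.329 s.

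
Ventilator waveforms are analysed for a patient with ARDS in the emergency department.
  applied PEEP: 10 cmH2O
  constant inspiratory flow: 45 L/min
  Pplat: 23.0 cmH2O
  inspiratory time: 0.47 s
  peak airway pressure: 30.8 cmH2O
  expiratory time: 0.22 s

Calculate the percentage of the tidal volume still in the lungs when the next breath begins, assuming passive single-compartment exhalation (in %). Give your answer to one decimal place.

45.8

Flow: 45 L/min ÷ 60 = 0.75 L/s.
Vt = flow × Ti = 0.75 L/s × 0.47 s × 1000 mL/L = 352.5 mL.
R = (PIP − Pplat)/V̇ = (30.8 − 23.0) / 0.75 = 7.8/0.75 = 10.4 cmH2O·s/L.
C = Vt/(Pplat − PEEP) = 352.5 / (23.0 − 10) = 352.5/13.0 = 27.115 mL/cmH2O.
τ = R × C = 10.4 × 0.02712 L/cmH2O = 0.282 s.
Fraction remaining at end-expiration = e^(−Te/τ) = e^(−0.22/0.282) = 0.4583 → 45.83%.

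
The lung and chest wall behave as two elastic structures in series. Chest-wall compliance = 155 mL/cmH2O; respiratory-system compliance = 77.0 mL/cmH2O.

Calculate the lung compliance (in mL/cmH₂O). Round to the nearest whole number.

153

1/CL = 1/Crs − 1/Ccw.
1/CL = 1/77.0 − 1/155 = 0.006535.
CL = 153.02 mL/cmH2O.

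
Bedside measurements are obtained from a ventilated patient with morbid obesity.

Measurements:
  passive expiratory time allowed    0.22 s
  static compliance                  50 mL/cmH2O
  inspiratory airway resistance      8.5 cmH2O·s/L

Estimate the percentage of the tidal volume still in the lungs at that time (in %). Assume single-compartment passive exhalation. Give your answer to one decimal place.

τ = R × C = 8.5 × 50 mL/cmH2O = 8.5 × 0.050 L/cmH2O = 0.425 s.
Passive exhalation: V(t)/V₀ = e^(−t/τ) = e^(−0.22/0.425) = 0.5959.
Fraction remaining = 0.5959 → 59.59%.

59.6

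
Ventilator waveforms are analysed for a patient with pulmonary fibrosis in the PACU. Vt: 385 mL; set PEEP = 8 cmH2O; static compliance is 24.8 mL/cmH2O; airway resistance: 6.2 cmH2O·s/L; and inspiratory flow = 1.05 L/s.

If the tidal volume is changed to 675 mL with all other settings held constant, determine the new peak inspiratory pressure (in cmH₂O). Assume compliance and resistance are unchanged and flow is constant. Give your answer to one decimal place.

41.7

PIP = Vt/C + R·V̇ + PEEP (constant-flow equation of motion).
Only the elastic term changes: ΔPIP = ΔVt / C = (675 − 385) / 24.8 = 11.694 cmH2O.
Original PIP = 385/24.8 + 6.2×1.05 + 8 = 30.034 cmH2O; new PIP = 30.034 + (11.694) = 41.728 cmH2O.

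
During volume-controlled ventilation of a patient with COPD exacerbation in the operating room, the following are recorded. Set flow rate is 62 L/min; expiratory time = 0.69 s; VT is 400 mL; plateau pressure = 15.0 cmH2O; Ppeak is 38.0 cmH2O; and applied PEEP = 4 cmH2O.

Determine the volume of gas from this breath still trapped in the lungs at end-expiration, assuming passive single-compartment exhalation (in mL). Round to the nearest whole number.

Flow: 62 L/min ÷ 60 = 1.0333 L/s.
R = (PIP − Pplat)/V̇ = (38.0 − 15.0) / 1.0333 = 23.0/1.0333 = 22.259 cmH2O·s/L.
C = Vt/(Pplat − PEEP) = 400.0 / (15.0 − 4) = 400.0/11.0 = 36.364 mL/cmH2O.
τ = R × C = 22.259 × 0.03636 L/cmH2O = 0.8093 s.
Fraction remaining = e^(−Te/τ) = e^(−0.69/0.8093) = 0.4263.
Trapped volume = 400.0 × 0.4263 = 170.52 mL.

171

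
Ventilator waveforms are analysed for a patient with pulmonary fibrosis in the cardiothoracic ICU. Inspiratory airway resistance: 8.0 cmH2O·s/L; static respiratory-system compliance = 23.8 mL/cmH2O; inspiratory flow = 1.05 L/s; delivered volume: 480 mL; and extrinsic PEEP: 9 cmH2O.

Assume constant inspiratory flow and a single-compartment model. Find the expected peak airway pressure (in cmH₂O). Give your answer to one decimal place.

Equation of motion (constant flow): PIP = Vt/C + R·V̇ + PEEP.
PIP = 480/23.8 + 8.0×1.05 + 9 = 20.168 + 8.4 + 9 = 37.568 cmH2O.

37.6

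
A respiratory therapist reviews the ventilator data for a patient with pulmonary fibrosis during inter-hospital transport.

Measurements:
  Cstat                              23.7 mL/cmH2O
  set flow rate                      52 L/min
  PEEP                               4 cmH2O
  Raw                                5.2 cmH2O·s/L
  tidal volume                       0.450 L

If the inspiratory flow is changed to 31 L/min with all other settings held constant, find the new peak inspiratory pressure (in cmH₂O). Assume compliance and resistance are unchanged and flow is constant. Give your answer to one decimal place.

25.7

Flow: 52 L/min ÷ 60 = 0.8667 L/s.
New flow: 31 L/min ÷ 60 = 0.5167 L/s.
PIP = Vt/C + R·V̇ + PEEP (constant-flow equation of motion).
Only the resistive term changes: ΔPIP = R × ΔV̇ = 5.2 × (0.5167 − 0.8667) = 5.2 × -0.35 = -1.82 cmH2O.
Original PIP = 450/23.7 + 5.2×0.8667 + 4 = 27.494 cmH2O; new PIP = 27.494 + (-1.82) = 25.674 cmH2O.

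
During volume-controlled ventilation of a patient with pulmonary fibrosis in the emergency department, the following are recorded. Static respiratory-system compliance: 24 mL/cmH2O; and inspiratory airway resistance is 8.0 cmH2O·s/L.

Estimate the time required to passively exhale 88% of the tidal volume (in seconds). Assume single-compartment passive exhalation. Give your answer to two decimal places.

0.41

τ = R × C = 8.0 × 24 mL/cmH2O = 8.0 × 0.024 L/cmH2O = 0.192 s.
Exhaled fraction f = 1 − e^(−t/τ) → t = −τ·ln(1 − f) = −0.192·ln(0.12) = 0.4071 s.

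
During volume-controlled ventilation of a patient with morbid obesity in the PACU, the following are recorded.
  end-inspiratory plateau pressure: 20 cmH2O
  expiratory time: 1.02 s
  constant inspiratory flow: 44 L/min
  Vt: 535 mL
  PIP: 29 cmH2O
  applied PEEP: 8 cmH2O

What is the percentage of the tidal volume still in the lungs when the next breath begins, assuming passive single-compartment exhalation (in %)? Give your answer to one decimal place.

15.5

Flow: 44 L/min ÷ 60 = 0.7333 L/s.
R = (PIP − Pplat)/V̇ = (29 − 20) / 0.7333 = 9.0/0.7333 = 12.273 cmH2O·s/L.
C = Vt/(Pplat − PEEP) = 535.0 / (20 − 8) = 535.0/12.0 = 44.583 mL/cmH2O.
τ = R × C = 12.273 × 0.04458 L/cmH2O = 0.5471 s.
Fraction remaining at end-expiration = e^(−Te/τ) = e^(−1.02/0.5471) = 0.155 → 15.5%.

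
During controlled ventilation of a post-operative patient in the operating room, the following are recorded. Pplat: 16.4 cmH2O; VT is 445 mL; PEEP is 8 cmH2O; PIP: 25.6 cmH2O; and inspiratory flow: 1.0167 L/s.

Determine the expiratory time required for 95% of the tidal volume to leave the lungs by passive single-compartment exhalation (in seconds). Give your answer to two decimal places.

R = (PIP − Pplat)/V̇ = (25.6 − 16.4) / 1.0167 = 9.2/1.0167 = 9.049 cmH2O·s/L.
C = Vt/(Pplat − PEEP) = 445.0 / (16.4 − 8) = 445.0/8.4 = 52.976 mL/cmH2O.
τ = R × C = 9.049 × 0.05298 L/cmH2O = 0.4794 s.
t = −τ·ln(1 − 0.95) = −0.4794·ln(0.05) = 1.436 s.

1.44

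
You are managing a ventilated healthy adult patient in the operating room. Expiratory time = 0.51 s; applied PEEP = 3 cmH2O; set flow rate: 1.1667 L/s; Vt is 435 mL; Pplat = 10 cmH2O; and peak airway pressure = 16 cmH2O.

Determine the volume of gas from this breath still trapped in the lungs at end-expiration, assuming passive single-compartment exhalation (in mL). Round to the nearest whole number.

88

R = (PIP − Pplat)/V̇ = (16 − 10) / 1.1667 = 6.0/1.1667 = 5.143 cmH2O·s/L.
C = Vt/(Pplat − PEEP) = 435.0 / (10 − 3) = 435.0/7.0 = 62.143 mL/cmH2O.
τ = R × C = 5.143 × 0.06214 L/cmH2O = 0.3196 s.
Fraction remaining = e^(−Te/τ) = e^(−0.51/0.3196) = 0.2028.
Trapped volume = 435.0 × 0.2028 = 88.218 mL.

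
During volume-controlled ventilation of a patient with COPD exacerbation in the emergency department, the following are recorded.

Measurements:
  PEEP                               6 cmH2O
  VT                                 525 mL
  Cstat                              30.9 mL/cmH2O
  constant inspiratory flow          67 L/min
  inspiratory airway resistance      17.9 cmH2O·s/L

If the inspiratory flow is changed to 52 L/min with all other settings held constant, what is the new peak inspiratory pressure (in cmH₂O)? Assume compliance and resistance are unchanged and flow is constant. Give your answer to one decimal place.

Flow: 67 L/min ÷ 60 = 1.1167 L/s.
New flow: 52 L/min ÷ 60 = 0.8667 L/s.
PIP = Vt/C + R·V̇ + PEEP (constant-flow equation of motion).
Only the resistive term changes: ΔPIP = R × ΔV̇ = 17.9 × (0.8667 − 1.1167) = 17.9 × -0.25 = -4.475 cmH2O.
Original PIP = 525/30.9 + 17.9×1.1167 + 6 = 42.979 cmH2O; new PIP = 42.979 + (-4.475) = 38.504 cmH2O.

38.5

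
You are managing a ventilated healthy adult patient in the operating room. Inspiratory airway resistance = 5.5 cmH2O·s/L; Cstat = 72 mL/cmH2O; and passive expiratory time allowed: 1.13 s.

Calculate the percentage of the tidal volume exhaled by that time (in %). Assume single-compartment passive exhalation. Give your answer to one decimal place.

94.2

τ = R × C = 5.5 × 72 mL/cmH2O = 5.5 × 0.072 L/cmH2O = 0.396 s.
Passive exhalation: V(t)/V₀ = e^(−t/τ) = e^(−1.13/0.396) = 0.05764.
Fraction exhaled = 1 − 0.05764 = 0.9424 → 94.24%.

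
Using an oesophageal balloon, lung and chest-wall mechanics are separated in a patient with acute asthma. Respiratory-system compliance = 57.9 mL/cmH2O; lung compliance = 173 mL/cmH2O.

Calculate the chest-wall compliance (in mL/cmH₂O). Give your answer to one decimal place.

1/Ccw = 1/Crs − 1/CL.
1/Ccw = 1/57.9 − 1/173 = 0.01149.
Ccw = 87.032 mL/cmH2O.

87.0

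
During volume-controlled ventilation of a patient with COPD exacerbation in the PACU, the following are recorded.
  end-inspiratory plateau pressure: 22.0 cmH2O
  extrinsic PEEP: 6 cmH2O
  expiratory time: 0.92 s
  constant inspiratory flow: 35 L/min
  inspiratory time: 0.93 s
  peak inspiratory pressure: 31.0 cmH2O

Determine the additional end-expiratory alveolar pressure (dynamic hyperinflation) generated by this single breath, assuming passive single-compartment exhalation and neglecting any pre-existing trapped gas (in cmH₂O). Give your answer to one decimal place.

2.8

Flow: 35 L/min ÷ 60 = 0.5833 L/s.
Vt = flow × Ti = 0.5833 L/s × 0.93 s × 1000 mL/L = 542.47 mL.
R = (PIP − Pplat)/V̇ = (31.0 − 22.0) / 0.5833 = 9.0/0.5833 = 15.429 cmH2O·s/L.
C = Vt/(Pplat − PEEP) = 542.47 / (22.0 − 6) = 542.47/16.0 = 33.904 mL/cmH2O.
τ = R × C = 15.429 × 0.0339 L/cmH2O = 0.523 s.
Fraction remaining = e^(−Te/τ) = e^(−0.92/0.523) = 0.1722; trapped volume = 542.47 × 0.1722 = 93.413 mL.
Additional alveolar pressure from trapping ≈ V_trapped / C = 93.413 / 33.904 = 2.755 cmH2O.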